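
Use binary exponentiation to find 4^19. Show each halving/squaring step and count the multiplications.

Computing 4^19 by squaring (build up from 4^1; each line after the first costs one multiplication):

4^1 = 4
4^2 = (4^1)^2 = 4^2 = 16
4^4 = (4^2)^2 = 16^2 = 256
4^8 = (4^4)^2 = 256^2 = 65536
4^9 = 4 * 4^8 = 4 * 65536 = 262144
4^18 = (4^9)^2 = 262144^2 = 68719476736
4^19 = 4 * 4^18 = 4 * 68719476736 = 274877906944

Result: 274877906944
Multiplications needed: 6 (6 lines after 4^1)

4^19 = 274877906944. Using exponentiation by squaring, this requires 6 multiplications. The key idea: if the exponent is even, square the half-power; if odd, multiply by the base once.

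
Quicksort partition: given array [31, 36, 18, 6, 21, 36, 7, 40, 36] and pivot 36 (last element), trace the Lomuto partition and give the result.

Lomuto partition with pivot = 36:

Initial array: [31, 36, 18, 6, 21, 36, 7, 40, 36]

arr[0]=31 <= 36: swap with position 0, array becomes [31, 36, 18, 6, 21, 36, 7, 40, 36]
arr[1]=36 <= 36: swap with position 1, array becomes [31, 36, 18, 6, 21, 36, 7, 40, 36]
arr[2]=18 <= 36: swap with position 2, array becomes [31, 36, 18, 6, 21, 36, 7, 40, 36]
arr[3]=6 <= 36: swap with position 3, array becomes [31, 36, 18, 6, 21, 36, 7, 40, 36]
arr[4]=21 <= 36: swap with position 4, array becomes [31, 36, 18, 6, 21, 36, 7, 40, 36]
arr[5]=36 <= 36: swap with position 5, array becomes [31, 36, 18, 6, 21, 36, 7, 40, 36]
arr[6]=7 <= 36: swap with position 6, array becomes [31, 36, 18, 6, 21, 36, 7, 40, 36]
arr[7]=40 > 36: no swap

Place pivot at position 7: [31, 36, 18, 6, 21, 36, 7, 36, 40]
Pivot position: 7

After partitioning with pivot 36, the array becomes [31, 36, 18, 6, 21, 36, 7, 36, 40]. The pivot is placed at index 7. All elements to the left of the pivot are <= 36, and all elements to the right are > 36.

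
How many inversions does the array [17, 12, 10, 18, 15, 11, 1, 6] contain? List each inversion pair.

Finding inversions in [17, 12, 10, 18, 15, 11, 1, 6]:

(0, 1): arr[0]=17 > arr[1]=12
(0, 2): arr[0]=17 > arr[2]=10
(0, 4): arr[0]=17 > arr[4]=15
(0, 5): arr[0]=17 > arr[5]=11
(0, 6): arr[0]=17 > arr[6]=1
(0, 7): arr[0]=17 > arr[7]=6
(1, 2): arr[1]=12 > arr[2]=10
(1, 5): arr[1]=12 > arr[5]=11
(1, 6): arr[1]=12 > arr[6]=1
(1, 7): arr[1]=12 > arr[7]=6
(2, 6): arr[2]=10 > arr[6]=1
(2, 7): arr[2]=10 > arr[7]=6
(3, 4): arr[3]=18 > arr[4]=15
(3, 5): arr[3]=18 > arr[5]=11
(3, 6): arr[3]=18 > arr[6]=1
(3, 7): arr[3]=18 > arr[7]=6
(4, 5): arr[4]=15 > arr[5]=11
(4, 6): arr[4]=15 > arr[6]=1
(4, 7): arr[4]=15 > arr[7]=6
(5, 6): arr[5]=11 > arr[6]=1
(5, 7): arr[5]=11 > arr[7]=6

Total inversions: 21

The array has 21 inversion(s): (0,1), (0,2), (0,4), (0,5), (0,6), (0,7), (1,2), (1,5), (1,6), (1,7), (2,6), (2,7), (3,4), (3,5), (3,6), (3,7), (4,5), (4,6), (4,7), (5,6), (5,7). Each pair (i,j) satisfies i < j and arr[i] > arr[j].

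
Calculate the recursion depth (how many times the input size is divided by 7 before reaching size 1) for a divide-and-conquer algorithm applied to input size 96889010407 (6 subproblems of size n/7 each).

For divide and conquer with division factor 7:

Problem sizes at each level:
Level 0: 96889010407
Level 1: 13841287201
Level 2: 1977326743
Level 3: 282475249
Level 4: 40353607
Level 5: 5764801
Level 6: 823543
Level 7: 117649
Level 8: 16807
Level 9: 2401
Level 10: 343
Level 11: 49
Level 12: 7
Level 13: 1

The root is level 0 and the size-1 base case is level 13 (the tree spans levels 0 through 13, i.e. 14 levels counting the root), so the depth is the number of divisions: log_7(96889010407) = 13

The recursion tree depth is log_7(96889010407) = 13. At each level, the problem size is divided by 7, so it takes 13 divisions to reduce to a base case of size 1. The algorithm makes 6 recursive calls at each level.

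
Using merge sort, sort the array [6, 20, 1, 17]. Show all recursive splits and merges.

Merge sort trace:

Split: [6, 20, 1, 17] -> [6, 20] and [1, 17]
  Split: [6, 20] -> [6] and [20]
  Merge: [6] + [20] -> [6, 20]
  Split: [1, 17] -> [1] and [17]
  Merge: [1] + [17] -> [1, 17]
Merge: [6, 20] + [1, 17] -> [1, 6, 17, 20]

Final sorted array: [1, 6, 17, 20]

The merge sort proceeds by recursively splitting the array and merging sorted halves.
After all merges, the sorted array is [1, 6, 17, 20].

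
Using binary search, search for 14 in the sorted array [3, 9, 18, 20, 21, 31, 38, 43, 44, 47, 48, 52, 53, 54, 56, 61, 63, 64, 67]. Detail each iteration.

Binary search for 14 in [3, 9, 18, 20, 21, 31, 38, 43, 44, 47, 48, 52, 53, 54, 56, 61, 63, 64, 67]:

lo=0, hi=18, mid=9, arr[mid]=47 -> 47 > 14, search left half
lo=0, hi=8, mid=4, arr[mid]=21 -> 21 > 14, search left half
lo=0, hi=3, mid=1, arr[mid]=9 -> 9 < 14, search right half
lo=2, hi=3, mid=2, arr[mid]=18 -> 18 > 14, search left half
lo=2 > hi=1, target 14 not found

Binary search determines that 14 is not in the array after 4 comparisons. The search space was exhausted without finding the target.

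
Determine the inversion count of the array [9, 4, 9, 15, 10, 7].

Finding inversions in [9, 4, 9, 15, 10, 7]:

(0, 1): arr[0]=9 > arr[1]=4
(0, 5): arr[0]=9 > arr[5]=7
(2, 5): arr[2]=9 > arr[5]=7
(3, 4): arr[3]=15 > arr[4]=10
(3, 5): arr[3]=15 > arr[5]=7
(4, 5): arr[4]=10 > arr[5]=7

Total inversions: 6

The array has 6 inversion(s): (0,1), (0,5), (2,5), (3,4), (3,5), (4,5). Each pair (i,j) satisfies i < j and arr[i] > arr[j].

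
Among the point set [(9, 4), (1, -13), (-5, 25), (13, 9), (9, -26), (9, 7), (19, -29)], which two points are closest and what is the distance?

Computing all pairwise distances among 7 points:

d((9, 4), (1, -13)) = 18.7883
d((9, 4), (-5, 25)) = 25.2389
d((9, 4), (13, 9)) = 6.4031
d((9, 4), (9, -26)) = 30.0
d((9, 4), (9, 7)) = 3.0 <-- minimum
d((9, 4), (19, -29)) = 34.4819
d((1, -13), (-5, 25)) = 38.4708
d((1, -13), (13, 9)) = 25.0599
d((1, -13), (9, -26)) = 15.2643
d((1, -13), (9, 7)) = 21.5407
d((1, -13), (19, -29)) = 24.0832
d((-5, 25), (13, 9)) = 24.0832
d((-5, 25), (9, -26)) = 52.8867
d((-5, 25), (9, 7)) = 22.8035
d((-5, 25), (19, -29)) = 59.0931
d((13, 9), (9, -26)) = 35.2278
d((13, 9), (9, 7)) = 4.4721
d((13, 9), (19, -29)) = 38.4708
d((9, -26), (9, 7)) = 33.0
d((9, -26), (19, -29)) = 10.4403
d((9, 7), (19, -29)) = 37.3631

Closest pair: (9, 4) and (9, 7) with distance 3.0

The closest pair is (9, 4) and (9, 7) with Euclidean distance 3.0. For 7 points, brute-force pairwise comparison is shown above. For large n, the divide-and-conquer algorithm (sort by x, recurse on halves, check the dividing strip) achieves O(n log n).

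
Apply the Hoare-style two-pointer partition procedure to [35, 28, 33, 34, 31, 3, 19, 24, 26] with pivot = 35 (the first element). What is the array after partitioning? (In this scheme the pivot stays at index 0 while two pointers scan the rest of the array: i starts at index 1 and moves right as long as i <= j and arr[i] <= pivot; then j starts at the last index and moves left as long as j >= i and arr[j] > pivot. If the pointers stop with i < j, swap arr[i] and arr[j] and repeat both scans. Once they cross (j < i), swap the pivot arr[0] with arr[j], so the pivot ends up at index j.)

Hoare-style two-pointer partition with pivot = 35:

Initial array: [35, 28, 33, 34, 31, 3, 19, 24, 26]

Pointers start at i = 1, j = 8.
i ends at 9, j ends at 8: the pointers have crossed (j < i), so scanning stops.

Swap pivot arr[0] with arr[8] to place pivot at position 8: [26, 28, 33, 34, 31, 3, 19, 24, 35]
Pivot position: 8

After partitioning with pivot 35, the array becomes [26, 28, 33, 34, 31, 3, 19, 24, 35]. The pivot is placed at index 8. All elements to the left of the pivot are <= 35, and all elements to the right are > 35.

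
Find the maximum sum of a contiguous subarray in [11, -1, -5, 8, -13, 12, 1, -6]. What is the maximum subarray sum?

Using Kadane's algorithm on [11, -1, -5, 8, -13, 12, 1, -6]:

Scanning through the array:
Position 1 (value -1): max_ending_here = 10, max_so_far = 11
Position 2 (value -5): max_ending_here = 5, max_so_far = 11
Position 3 (value 8): max_ending_here = 13, max_so_far = 13
Position 4 (value -13): max_ending_here = 0, max_so_far = 13
Position 5 (value 12): max_ending_here = 12, max_so_far = 13
Position 6 (value 1): max_ending_here = 13, max_so_far = 13
Position 7 (value -6): max_ending_here = 7, max_so_far = 13

Maximum subarray: [11, -1, -5, 8]
Maximum sum: 13

The maximum subarray is [11, -1, -5, 8] with sum 13. This subarray runs from index 0 to index 3.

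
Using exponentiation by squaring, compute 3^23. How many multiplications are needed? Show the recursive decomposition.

Computing 3^23 by squaring (build up from 3^1; each line after the first costs one multiplication):

3^1 = 3
3^2 = (3^1)^2 = 3^2 = 9
3^4 = (3^2)^2 = 9^2 = 81
3^5 = 3 * 3^4 = 3 * 81 = 243
3^10 = (3^5)^2 = 243^2 = 59049
3^11 = 3 * 3^10 = 3 * 59049 = 177147
3^22 = (3^11)^2 = 177147^2 = 31381059609
3^23 = 3 * 3^22 = 3 * 31381059609 = 94143178827

Result: 94143178827
Multiplications needed: 7 (7 lines after 3^1)

3^23 = 94143178827. Using exponentiation by squaring, this requires 7 multiplications. The key idea: if the exponent is even, square the half-power; if odd, multiply by the base once.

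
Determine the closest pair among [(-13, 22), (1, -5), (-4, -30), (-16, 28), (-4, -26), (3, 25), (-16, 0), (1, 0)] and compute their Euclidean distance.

Computing all pairwise distances among 8 points:

d((-13, 22), (1, -5)) = 30.4138
d((-13, 22), (-4, -30)) = 52.7731
d((-13, 22), (-16, 28)) = 6.7082
d((-13, 22), (-4, -26)) = 48.8365
d((-13, 22), (3, 25)) = 16.2788
d((-13, 22), (-16, 0)) = 22.2036
d((-13, 22), (1, 0)) = 26.0768
d((1, -5), (-4, -30)) = 25.4951
d((1, -5), (-16, 28)) = 37.1214
d((1, -5), (-4, -26)) = 21.587
d((1, -5), (3, 25)) = 30.0666
d((1, -5), (-16, 0)) = 17.72
d((1, -5), (1, 0)) = 5.0
d((-4, -30), (-16, 28)) = 59.2284
d((-4, -30), (-4, -26)) = 4.0 <-- minimum
d((-4, -30), (3, 25)) = 55.4437
d((-4, -30), (-16, 0)) = 32.311
d((-4, -30), (1, 0)) = 30.4138
d((-16, 28), (-4, -26)) = 55.3173
d((-16, 28), (3, 25)) = 19.2354
d((-16, 28), (-16, 0)) = 28.0
d((-16, 28), (1, 0)) = 32.7567
d((-4, -26), (3, 25)) = 51.4782
d((-4, -26), (-16, 0)) = 28.6356
d((-4, -26), (1, 0)) = 26.4764
d((3, 25), (-16, 0)) = 31.4006
d((3, 25), (1, 0)) = 25.0799
d((-16, 0), (1, 0)) = 17.0

Closest pair: (-4, -30) and (-4, -26) with distance 4.0

The closest pair is (-4, -30) and (-4, -26) with Euclidean distance 4.0. For 8 points, brute-force pairwise comparison is shown above. For large n, the divide-and-conquer algorithm (sort by x, recurse on halves, check the dividing strip) achieves O(n log n).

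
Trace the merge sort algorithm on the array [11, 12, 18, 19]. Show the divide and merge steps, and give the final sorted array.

Merge sort trace:

Split: [11, 12, 18, 19] -> [11, 12] and [18, 19]
  Split: [11, 12] -> [11] and [12]
  Merge: [11] + [12] -> [11, 12]
  Split: [18, 19] -> [18] and [19]
  Merge: [18] + [19] -> [18, 19]
Merge: [11, 12] + [18, 19] -> [11, 12, 18, 19]

Final sorted array: [11, 12, 18, 19]

The merge sort proceeds by recursively splitting the array and merging sorted halves.
After all merges, the sorted array is [11, 12, 18, 19].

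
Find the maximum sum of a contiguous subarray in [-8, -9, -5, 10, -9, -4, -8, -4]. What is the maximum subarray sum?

Using Kadane's algorithm on [-8, -9, -5, 10, -9, -4, -8, -4]:

Scanning through the array:
Position 1 (value -9): max_ending_here = -9, max_so_far = -8
Position 2 (value -5): max_ending_here = -5, max_so_far = -5
Position 3 (value 10): max_ending_here = 10, max_so_far = 10
Position 4 (value -9): max_ending_here = 1, max_so_far = 10
Position 5 (value -4): max_ending_here = -3, max_so_far = 10
Position 6 (value -8): max_ending_here = -8, max_so_far = 10
Position 7 (value -4): max_ending_here = -4, max_so_far = 10

Maximum subarray: [10]
Maximum sum: 10

The maximum subarray is [10] with sum 10. This subarray runs from index 3 to index 3.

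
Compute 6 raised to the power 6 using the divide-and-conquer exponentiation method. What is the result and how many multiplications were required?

Computing 6^6 by squaring (build up from 6^1; each line after the first costs one multiplication):

6^1 = 6
6^2 = (6^1)^2 = 6^2 = 36
6^3 = 6 * 6^2 = 6 * 36 = 216
6^6 = (6^3)^2 = 216^2 = 46656

Result: 46656
Multiplications needed: 3 (3 lines after 6^1)

6^6 = 46656. Using exponentiation by squaring, this requires 3 multiplications. The key idea: if the exponent is even, square the half-power; if odd, multiply by the base once.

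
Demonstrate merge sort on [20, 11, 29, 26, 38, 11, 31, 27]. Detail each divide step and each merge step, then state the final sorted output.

Merge sort trace:

Split: [20, 11, 29, 26, 38, 11, 31, 27] -> [20, 11, 29, 26] and [38, 11, 31, 27]
  Split: [20, 11, 29, 26] -> [20, 11] and [29, 26]
    Split: [20, 11] -> [20] and [11]
    Merge: [20] + [11] -> [11, 20]
    Split: [29, 26] -> [29] and [26]
    Merge: [29] + [26] -> [26, 29]
  Merge: [11, 20] + [26, 29] -> [11, 20, 26, 29]
  Split: [38, 11, 31, 27] -> [38, 11] and [31, 27]
    Split: [38, 11] -> [38] and [11]
    Merge: [38] + [11] -> [11, 38]
    Split: [31, 27] -> [31] and [27]
    Merge: [31] + [27] -> [27, 31]
  Merge: [11, 38] + [27, 31] -> [11, 27, 31, 38]
Merge: [11, 20, 26, 29] + [11, 27, 31, 38] -> [11, 11, 20, 26, 27, 29, 31, 38]

Final sorted array: [11, 11, 20, 26, 27, 29, 31, 38]

The merge sort proceeds by recursively splitting the array and merging sorted halves.
After all merges, the sorted array is [11, 11, 20, 26, 27, 29, 31, 38].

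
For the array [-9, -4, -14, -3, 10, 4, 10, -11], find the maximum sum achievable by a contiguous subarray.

Using Kadane's algorithm on [-9, -4, -14, -3, 10, 4, 10, -11]:

Scanning through the array:
Position 1 (value -4): max_ending_here = -4, max_so_far = -4
Position 2 (value -14): max_ending_here = -14, max_so_far = -4
Position 3 (value -3): max_ending_here = -3, max_so_far = -3
Position 4 (value 10): max_ending_here = 10, max_so_far = 10
Position 5 (value 4): max_ending_here = 14, max_so_far = 14
Position 6 (value 10): max_ending_here = 24, max_so_far = 24
Position 7 (value -11): max_ending_here = 13, max_so_far = 24

Maximum subarray: [10, 4, 10]
Maximum sum: 24

The maximum subarray is [10, 4, 10] with sum 24. This subarray runs from index 4 to index 6.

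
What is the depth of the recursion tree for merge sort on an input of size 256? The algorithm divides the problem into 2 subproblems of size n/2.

For divide and conquer with division factor 2:

Problem sizes at each level:
Level 0: 256
Level 1: 128
Level 2: 64
Level 3: 32
Level 4: 16
Level 5: 8
Level 6: 4
Level 7: 2
Level 8: 1

The root is level 0 and the size-1 base case is level 8 (the tree spans levels 0 through 8, i.e. 9 levels counting the root), so the depth is the number of divisions: log_2(256) = 8

The recursion tree depth is log_2(256) = 8. At each level, the problem size is divided by 2, so it takes 8 divisions to reduce to a base case of size 1. The algorithm makes 2 recursive calls at each level.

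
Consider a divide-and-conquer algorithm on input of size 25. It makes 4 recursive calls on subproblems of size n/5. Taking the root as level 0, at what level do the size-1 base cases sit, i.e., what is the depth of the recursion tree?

For divide and conquer with division factor 5:

Problem sizes at each level:
Level 0: 25
Level 1: 5
Level 2: 1

The root is level 0 and the size-1 base case is level 2 (the tree spans levels 0 through 2, i.e. 3 levels counting the root), so the depth is the number of divisions: log_5(25) = 2

The recursion tree depth is log_5(25) = 2. At each level, the problem size is divided by 5, so it takes 2 divisions to reduce to a base case of size 1. The algorithm makes 4 recursive calls at each level.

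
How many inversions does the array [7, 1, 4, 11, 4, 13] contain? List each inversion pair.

Finding inversions in [7, 1, 4, 11, 4, 13]:

(0, 1): arr[0]=7 > arr[1]=1
(0, 2): arr[0]=7 > arr[2]=4
(0, 4): arr[0]=7 > arr[4]=4
(3, 4): arr[3]=11 > arr[4]=4

Total inversions: 4

The array has 4 inversion(s): (0,1), (0,2), (0,4), (3,4). Each pair (i,j) satisfies i < j and arr[i] > arr[j].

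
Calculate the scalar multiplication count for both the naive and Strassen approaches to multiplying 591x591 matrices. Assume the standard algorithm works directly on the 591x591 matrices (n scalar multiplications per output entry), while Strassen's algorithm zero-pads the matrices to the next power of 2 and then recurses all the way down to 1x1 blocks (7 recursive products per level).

Matrix multiplication for 591x591 matrices:

Strassen's algorithm requires power-of-2 dimensions. Pad 591x591 to 1024x1024 (next power of 2).

Standard algorithm: 591^3 = 206425071 multiplications
Strassen's algorithm: 7^(log2(1024)) = 7^10 = 282475249 multiplications
Difference: 206425071 - 282475249 = -76050178 (Strassen uses MORE here due to padding overhead — for small or just-over-power-of-2 n, padding can outweigh the per-level savings)

Standard: 206425071 multiplications (591^3). Strassen: 282475249 multiplications (7^10, after padding to 1024x1024). Strassen reduces 8 recursive multiplications to 7 at each level.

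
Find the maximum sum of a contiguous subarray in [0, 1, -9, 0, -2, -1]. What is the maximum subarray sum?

Using Kadane's algorithm on [0, 1, -9, 0, -2, -1]:

Scanning through the array:
Position 1 (value 1): max_ending_here = 1, max_so_far = 1
Position 2 (value -9): max_ending_here = -8, max_so_far = 1
Position 3 (value 0): max_ending_here = 0, max_so_far = 1
Position 4 (value -2): max_ending_here = -2, max_so_far = 1
Position 5 (value -1): max_ending_here = -1, max_so_far = 1

Maximum subarray: [0, 1]
Maximum sum: 1

The maximum subarray is [0, 1] with sum 1. This subarray runs from index 0 to index 1.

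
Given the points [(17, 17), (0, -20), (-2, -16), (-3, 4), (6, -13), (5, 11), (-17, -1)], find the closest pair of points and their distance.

Computing all pairwise distances among 7 points:

d((17, 17), (0, -20)) = 40.7185
d((17, 17), (-2, -16)) = 38.0789
d((17, 17), (-3, 4)) = 23.8537
d((17, 17), (6, -13)) = 31.9531
d((17, 17), (5, 11)) = 13.4164
d((17, 17), (-17, -1)) = 38.4708
d((0, -20), (-2, -16)) = 4.4721 <-- minimum
d((0, -20), (-3, 4)) = 24.1868
d((0, -20), (6, -13)) = 9.2195
d((0, -20), (5, 11)) = 31.4006
d((0, -20), (-17, -1)) = 25.4951
d((-2, -16), (-3, 4)) = 20.025
d((-2, -16), (6, -13)) = 8.544
d((-2, -16), (5, 11)) = 27.8927
d((-2, -16), (-17, -1)) = 21.2132
d((-3, 4), (6, -13)) = 19.2354
d((-3, 4), (5, 11)) = 10.6301
d((-3, 4), (-17, -1)) = 14.8661
d((6, -13), (5, 11)) = 24.0208
d((6, -13), (-17, -1)) = 25.9422
d((5, 11), (-17, -1)) = 25.0599

Closest pair: (0, -20) and (-2, -16) with distance 4.4721

The closest pair is (0, -20) and (-2, -16) with Euclidean distance 4.4721. For 7 points, brute-force pairwise comparison is shown above. For large n, the divide-and-conquer algorithm (sort by x, recurse on halves, check the dividing strip) achieves O(n log n).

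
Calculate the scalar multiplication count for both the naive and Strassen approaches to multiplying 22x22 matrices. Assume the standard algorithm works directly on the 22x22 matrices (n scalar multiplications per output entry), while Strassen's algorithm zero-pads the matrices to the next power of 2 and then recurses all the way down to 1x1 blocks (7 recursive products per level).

Matrix multiplication for 22x22 matrices:

Strassen's algorithm requires power-of-2 dimensions. Pad 22x22 to 32x32 (next power of 2).

Standard algorithm: 22^3 = 10648 multiplications
Strassen's algorithm: 7^(log2(32)) = 7^5 = 16807 multiplications
Difference: 10648 - 16807 = -6159 (Strassen uses MORE here due to padding overhead — for small or just-over-power-of-2 n, padding can outweigh the per-level savings)

Standard: 10648 multiplications (22^3). Strassen: 16807 multiplications (7^5, after padding to 32x32). Strassen reduces 8 recursive multiplications to 7 at each level.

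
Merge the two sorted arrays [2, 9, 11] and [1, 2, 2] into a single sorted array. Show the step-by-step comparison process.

Merging process:

Compare 2 vs 1: take 1 from right. Merged: [1]
Compare 2 vs 2: take 2 from left. Merged: [1, 2]
Compare 9 vs 2: take 2 from right. Merged: [1, 2, 2]
Compare 9 vs 2: take 2 from right. Merged: [1, 2, 2, 2]
Append remaining from left: [9, 11]. Merged: [1, 2, 2, 2, 9, 11]

Final merged array: [1, 2, 2, 2, 9, 11]
Total comparisons: 4

The merged array is [1, 2, 2, 2, 9, 11], requiring 4 comparisons. The merge step runs in O(n) time where n is the total number of elements.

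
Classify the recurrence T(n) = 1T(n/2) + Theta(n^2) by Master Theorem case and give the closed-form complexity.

Master Theorem for T(n) = 1T(n/2) + O(n^2):

a = 1, b = 2, c = 2
log_b(a) = log_2(1) = 0.0000

Case 3: c = 2 > log_2(1) = 0.0000
T(n) = O(n^2) = O(n^2)

For T(n) = 1T(n/2) + O(n^2): log_2(1) = 0.0000. This is Case 3 of the Master Theorem (c > log_b(a), work dominated by root), giving O(n^2).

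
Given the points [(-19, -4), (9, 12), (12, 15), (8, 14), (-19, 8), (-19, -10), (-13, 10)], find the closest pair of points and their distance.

Computing all pairwise distances among 7 points:

d((-19, -4), (9, 12)) = 32.249
d((-19, -4), (12, 15)) = 36.3593
d((-19, -4), (8, 14)) = 32.45
d((-19, -4), (-19, 8)) = 12.0
d((-19, -4), (-19, -10)) = 6.0
d((-19, -4), (-13, 10)) = 15.2315
d((9, 12), (12, 15)) = 4.2426
d((9, 12), (8, 14)) = 2.2361 <-- minimum
d((9, 12), (-19, 8)) = 28.2843
d((9, 12), (-19, -10)) = 35.609
d((9, 12), (-13, 10)) = 22.0907
d((12, 15), (8, 14)) = 4.1231
d((12, 15), (-19, 8)) = 31.7805
d((12, 15), (-19, -10)) = 39.8246
d((12, 15), (-13, 10)) = 25.4951
d((8, 14), (-19, 8)) = 27.6586
d((8, 14), (-19, -10)) = 36.1248
d((8, 14), (-13, 10)) = 21.3776
d((-19, 8), (-19, -10)) = 18.0
d((-19, 8), (-13, 10)) = 6.3246
d((-19, -10), (-13, 10)) = 20.8806

Closest pair: (9, 12) and (8, 14) with distance 2.2361

The closest pair is (9, 12) and (8, 14) with Euclidean distance 2.2361. For 7 points, brute-force pairwise comparison is shown above. For large n, the divide-and-conquer algorithm (sort by x, recurse on halves, check the dividing strip) achieves O(n log n).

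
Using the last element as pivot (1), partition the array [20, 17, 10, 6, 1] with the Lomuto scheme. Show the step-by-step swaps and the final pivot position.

Lomuto partition with pivot = 1:

Initial array: [20, 17, 10, 6, 1]

arr[0]=20 > 1: no swap
arr[1]=17 > 1: no swap
arr[2]=10 > 1: no swap
arr[3]=6 > 1: no swap

Place pivot at position 0: [1, 17, 10, 6, 20]
Pivot position: 0

After partitioning with pivot 1, the array becomes [1, 17, 10, 6, 20]. The pivot is placed at index 0. All elements to the left of the pivot are <= 1, and all elements to the right are > 1.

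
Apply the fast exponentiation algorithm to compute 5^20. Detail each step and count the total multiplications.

Computing 5^20 by squaring (build up from 5^1; each line after the first costs one multiplication):

5^1 = 5
5^2 = (5^1)^2 = 5^2 = 25
5^4 = (5^2)^2 = 25^2 = 625
5^5 = 5 * 5^4 = 5 * 625 = 3125
5^10 = (5^5)^2 = 3125^2 = 9765625
5^20 = (5^10)^2 = 9765625^2 = 95367431640625

Result: 95367431640625
Multiplications needed: 5 (5 lines after 5^1)

5^20 = 95367431640625. Using exponentiation by squaring, this requires 5 multiplications. The key idea: if the exponent is even, square the half-power; if odd, multiply by the base once.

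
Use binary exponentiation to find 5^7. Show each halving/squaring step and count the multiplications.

Computing 5^7 by squaring (build up from 5^1; each line after the first costs one multiplication):

5^1 = 5
5^2 = (5^1)^2 = 5^2 = 25
5^3 = 5 * 5^2 = 5 * 25 = 125
5^6 = (5^3)^2 = 125^2 = 15625
5^7 = 5 * 5^6 = 5 * 15625 = 78125

Result: 78125
Multiplications needed: 4 (4 lines after 5^1)

5^7 = 78125. Using exponentiation by squaring, this requires 4 multiplications. The key idea: if the exponent is even, square the half-power; if odd, multiply by the base once.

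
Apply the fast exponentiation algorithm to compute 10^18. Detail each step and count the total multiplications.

Computing 10^18 by squaring (build up from 10^1; each line after the first costs one multiplication):

10^1 = 10
10^2 = (10^1)^2 = 10^2 = 100
10^4 = (10^2)^2 = 100^2 = 10000
10^8 = (10^4)^2 = 10000^2 = 100000000
10^9 = 10 * 10^8 = 10 * 100000000 = 1000000000
10^18 = (10^9)^2 = 1000000000^2 = 1000000000000000000

Result: 1000000000000000000
Multiplications needed: 5 (5 lines after 10^1)

10^18 = 1000000000000000000. Using exponentiation by squaring, this requires 5 multiplications. The key idea: if the exponent is even, square the half-power; if odd, multiply by the base once.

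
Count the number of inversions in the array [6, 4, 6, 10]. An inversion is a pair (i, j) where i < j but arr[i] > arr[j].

Finding inversions in [6, 4, 6, 10]:

(0, 1): arr[0]=6 > arr[1]=4

Total inversions: 1

The array has 1 inversion(s): (0,1). Each pair (i,j) satisfies i < j and arr[i] > arr[j].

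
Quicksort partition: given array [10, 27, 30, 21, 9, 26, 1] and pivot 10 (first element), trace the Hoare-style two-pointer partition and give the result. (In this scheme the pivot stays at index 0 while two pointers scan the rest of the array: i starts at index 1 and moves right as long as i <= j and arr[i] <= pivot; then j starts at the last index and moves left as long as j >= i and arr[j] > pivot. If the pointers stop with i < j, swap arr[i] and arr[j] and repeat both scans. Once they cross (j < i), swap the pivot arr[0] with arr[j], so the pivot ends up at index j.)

Hoare-style two-pointer partition with pivot = 10:

Initial array: [10, 27, 30, 21, 9, 26, 1]

Pointers start at i = 1, j = 6.
i stops at index 1 (arr[1]=27 > 10), j stops at index 6 (arr[6]=1 <= 10): swap arr[1] and arr[6], array becomes [10, 1, 30, 21, 9, 26, 27]
i stops at index 2 (arr[2]=30 > 10), j stops at index 4 (arr[4]=9 <= 10): swap arr[2] and arr[4], array becomes [10, 1, 9, 21, 30, 26, 27]
i ends at 3, j ends at 2: the pointers have crossed (j < i), so scanning stops.

Swap pivot arr[0] with arr[2] to place pivot at position 2: [9, 1, 10, 21, 30, 26, 27]
Pivot position: 2

After partitioning with pivot 10, the array becomes [9, 1, 10, 21, 30, 26, 27]. The pivot is placed at index 2. All elements to the left of the pivot are <= 10, and all elements to the right are > 10.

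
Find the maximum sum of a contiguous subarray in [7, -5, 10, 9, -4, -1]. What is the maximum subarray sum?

Using Kadane's algorithm on [7, -5, 10, 9, -4, -1]:

Scanning through the array:
Position 1 (value -5): max_ending_here = 2, max_so_far = 7
Position 2 (value 10): max_ending_here = 12, max_so_far = 12
Position 3 (value 9): max_ending_here = 21, max_so_far = 21
Position 4 (value -4): max_ending_here = 17, max_so_far = 21
Position 5 (value -1): max_ending_here = 16, max_so_far = 21

Maximum subarray: [7, -5, 10, 9]
Maximum sum: 21

The maximum subarray is [7, -5, 10, 9] with sum 21. This subarray runs from index 0 to index 3.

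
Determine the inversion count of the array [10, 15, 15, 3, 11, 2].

Finding inversions in [10, 15, 15, 3, 11, 2]:

(0, 3): arr[0]=10 > arr[3]=3
(0, 5): arr[0]=10 > arr[5]=2
(1, 3): arr[1]=15 > arr[3]=3
(1, 4): arr[1]=15 > arr[4]=11
(1, 5): arr[1]=15 > arr[5]=2
(2, 3): arr[2]=15 > arr[3]=3
(2, 4): arr[2]=15 > arr[4]=11
(2, 5): arr[2]=15 > arr[5]=2
(3, 5): arr[3]=3 > arr[5]=2
(4, 5): arr[4]=11 > arr[5]=2

Total inversions: 10

The array has 10 inversion(s): (0,3), (0,5), (1,3), (1,4), (1,5), (2,3), (2,4), (2,5), (3,5), (4,5). Each pair (i,j) satisfies i < j and arr[i] > arr[j].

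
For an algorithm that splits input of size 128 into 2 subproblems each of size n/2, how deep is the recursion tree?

For divide and conquer with division factor 2:

Problem sizes at each level:
Level 0: 128
Level 1: 64
Level 2: 32
Level 3: 16
Level 4: 8
Level 5: 4
Level 6: 2
Level 7: 1

The root is level 0 and the size-1 base case is level 7 (the tree spans levels 0 through 7, i.e. 8 levels counting the root), so the depth is the number of divisions: log_2(128) = 7

The recursion tree depth is log_2(128) = 7. At each level, the problem size is divided by 2, so it takes 7 divisions to reduce to a base case of size 1. The algorithm makes 2 recursive calls at each level.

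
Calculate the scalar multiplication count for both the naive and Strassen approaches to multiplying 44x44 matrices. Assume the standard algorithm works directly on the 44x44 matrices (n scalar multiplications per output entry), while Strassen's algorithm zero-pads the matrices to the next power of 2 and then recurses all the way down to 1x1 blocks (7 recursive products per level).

Matrix multiplication for 44x44 matrices:

Strassen's algorithm requires power-of-2 dimensions. Pad 44x44 to 64x64 (next power of 2).

Standard algorithm: 44^3 = 85184 multiplications
Strassen's algorithm: 7^(log2(64)) = 7^6 = 117649 multiplications
Difference: 85184 - 117649 = -32465 (Strassen uses MORE here due to padding overhead — for small or just-over-power-of-2 n, padding can outweigh the per-level savings)

Standard: 85184 multiplications (44^3). Strassen: 117649 multiplications (7^6, after padding to 64x64). Strassen reduces 8 recursive multiplications to 7 at each level.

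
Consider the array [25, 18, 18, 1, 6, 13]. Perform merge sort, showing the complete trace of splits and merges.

Merge sort trace:

Split: [25, 18, 18, 1, 6, 13] -> [25, 18, 18] and [1, 6, 13]
  Split: [25, 18, 18] -> [25] and [18, 18]
    Split: [18, 18] -> [18] and [18]
    Merge: [18] + [18] -> [18, 18]
  Merge: [25] + [18, 18] -> [18, 18, 25]
  Split: [1, 6, 13] -> [1] and [6, 13]
    Split: [6, 13] -> [6] and [13]
    Merge: [6] + [13] -> [6, 13]
  Merge: [1] + [6, 13] -> [1, 6, 13]
Merge: [18, 18, 25] + [1, 6, 13] -> [1, 6, 13, 18, 18, 25]

Final sorted array: [1, 6, 13, 18, 18, 25]

The merge sort proceeds by recursively splitting the array and merging sorted halves.
After all merges, the sorted array is [1, 6, 13, 18, 18, 25].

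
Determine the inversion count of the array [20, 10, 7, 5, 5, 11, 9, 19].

Finding inversions in [20, 10, 7, 5, 5, 11, 9, 19]:

(0, 1): arr[0]=20 > arr[1]=10
(0, 2): arr[0]=20 > arr[2]=7
(0, 3): arr[0]=20 > arr[3]=5
(0, 4): arr[0]=20 > arr[4]=5
(0, 5): arr[0]=20 > arr[5]=11
(0, 6): arr[0]=20 > arr[6]=9
(0, 7): arr[0]=20 > arr[7]=19
(1, 2): arr[1]=10 > arr[2]=7
(1, 3): arr[1]=10 > arr[3]=5
(1, 4): arr[1]=10 > arr[4]=5
(1, 6): arr[1]=10 > arr[6]=9
(2, 3): arr[2]=7 > arr[3]=5
(2, 4): arr[2]=7 > arr[4]=5
(5, 6): arr[5]=11 > arr[6]=9

Total inversions: 14

The array has 14 inversion(s): (0,1), (0,2), (0,3), (0,4), (0,5), (0,6), (0,7), (1,2), (1,3), (1,4), (1,6), (2,3), (2,4), (5,6). Each pair (i,j) satisfies i < j and arr[i] > arr[j].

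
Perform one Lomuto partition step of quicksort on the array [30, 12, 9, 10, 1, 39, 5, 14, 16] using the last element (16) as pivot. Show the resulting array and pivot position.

Lomuto partition with pivot = 16:

Initial array: [30, 12, 9, 10, 1, 39, 5, 14, 16]

arr[0]=30 > 16: no swap
arr[1]=12 <= 16: swap with position 0, array becomes [12, 30, 9, 10, 1, 39, 5, 14, 16]
arr[2]=9 <= 16: swap with position 1, array becomes [12, 9, 30, 10, 1, 39, 5, 14, 16]
arr[3]=10 <= 16: swap with position 2, array becomes [12, 9, 10, 30, 1, 39, 5, 14, 16]
arr[4]=1 <= 16: swap with position 3, array becomes [12, 9, 10, 1, 30, 39, 5, 14, 16]
arr[5]=39 > 16: no swap
arr[6]=5 <= 16: swap with position 4, array becomes [12, 9, 10, 1, 5, 39, 30, 14, 16]
arr[7]=14 <= 16: swap with position 5, array becomes [12, 9, 10, 1, 5, 14, 30, 39, 16]

Place pivot at position 6: [12, 9, 10, 1, 5, 14, 16, 39, 30]
Pivot position: 6

After partitioning with pivot 16, the array becomes [12, 9, 10, 1, 5, 14, 16, 39, 30]. The pivot is placed at index 6. All elements to the left of the pivot are <= 16, and all elements to the right are > 16.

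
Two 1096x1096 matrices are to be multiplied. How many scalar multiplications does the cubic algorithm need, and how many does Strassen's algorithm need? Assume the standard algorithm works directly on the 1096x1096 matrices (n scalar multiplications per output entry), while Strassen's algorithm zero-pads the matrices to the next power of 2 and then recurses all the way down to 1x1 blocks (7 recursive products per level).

Matrix multiplication for 1096x1096 matrices:

Strassen's algorithm requires power-of-2 dimensions. Pad 1096x1096 to 2048x2048 (next power of 2).

Standard algorithm: 1096^3 = 1316532736 multiplications
Strassen's algorithm: 7^(log2(2048)) = 7^11 = 1977326743 multiplications
Difference: 1316532736 - 1977326743 = -660794007 (Strassen uses MORE here due to padding overhead — for small or just-over-power-of-2 n, padding can outweigh the per-level savings)

Standard: 1316532736 multiplications (1096^3). Strassen: 1977326743 multiplications (7^11, after padding to 2048x2048). Strassen reduces 8 recursive multiplications to 7 at each level.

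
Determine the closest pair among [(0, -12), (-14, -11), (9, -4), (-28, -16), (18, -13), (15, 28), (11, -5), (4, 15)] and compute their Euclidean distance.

Computing all pairwise distances among 8 points:

d((0, -12), (-14, -11)) = 14.0357
d((0, -12), (9, -4)) = 12.0416
d((0, -12), (-28, -16)) = 28.2843
d((0, -12), (18, -13)) = 18.0278
d((0, -12), (15, 28)) = 42.72
d((0, -12), (11, -5)) = 13.0384
d((0, -12), (4, 15)) = 27.2947
d((-14, -11), (9, -4)) = 24.0416
d((-14, -11), (-28, -16)) = 14.8661
d((-14, -11), (18, -13)) = 32.0624
d((-14, -11), (15, 28)) = 48.6004
d((-14, -11), (11, -5)) = 25.7099
d((-14, -11), (4, 15)) = 31.6228
d((9, -4), (-28, -16)) = 38.8973
d((9, -4), (18, -13)) = 12.7279
d((9, -4), (15, 28)) = 32.5576
d((9, -4), (11, -5)) = 2.2361 <-- minimum
d((9, -4), (4, 15)) = 19.6469
d((-28, -16), (18, -13)) = 46.0977
d((-28, -16), (15, 28)) = 61.5224
d((-28, -16), (11, -5)) = 40.5216
d((-28, -16), (4, 15)) = 44.5533
d((18, -13), (15, 28)) = 41.1096
d((18, -13), (11, -5)) = 10.6301
d((18, -13), (4, 15)) = 31.305
d((15, 28), (11, -5)) = 33.2415
d((15, 28), (4, 15)) = 17.0294
d((11, -5), (4, 15)) = 21.1896

Closest pair: (9, -4) and (11, -5) with distance 2.2361

The closest pair is (9, -4) and (11, -5) with Euclidean distance 2.2361. For 8 points, brute-force pairwise comparison is shown above. For large n, the divide-and-conquer algorithm (sort by x, recurse on halves, check the dividing strip) achieves O(n log n).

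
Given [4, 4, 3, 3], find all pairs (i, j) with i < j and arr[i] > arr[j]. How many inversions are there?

Finding inversions in [4, 4, 3, 3]:

(0, 2): arr[0]=4 > arr[2]=3
(0, 3): arr[0]=4 > arr[3]=3
(1, 2): arr[1]=4 > arr[2]=3
(1, 3): arr[1]=4 > arr[3]=3

Total inversions: 4

The array has 4 inversion(s): (0,2), (0,3), (1,2), (1,3). Each pair (i,j) satisfies i < j and arr[i] > arr[j].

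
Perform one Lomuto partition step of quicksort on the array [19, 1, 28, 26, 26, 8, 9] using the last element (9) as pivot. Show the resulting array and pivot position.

Lomuto partition with pivot = 9:

Initial array: [19, 1, 28, 26, 26, 8, 9]

arr[0]=19 > 9: no swap
arr[1]=1 <= 9: swap with position 0, array becomes [1, 19, 28, 26, 26, 8, 9]
arr[2]=28 > 9: no swap
arr[3]=26 > 9: no swap
arr[4]=26 > 9: no swap
arr[5]=8 <= 9: swap with position 1, array becomes [1, 8, 28, 26, 26, 19, 9]

Place pivot at position 2: [1, 8, 9, 26, 26, 19, 28]
Pivot position: 2

After partitioning with pivot 9, the array becomes [1, 8, 9, 26, 26, 19, 28]. The pivot is placed at index 2. All elements to the left of the pivot are <= 9, and all elements to the right are > 9.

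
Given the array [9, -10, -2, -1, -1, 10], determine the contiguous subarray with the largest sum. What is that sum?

Using Kadane's algorithm on [9, -10, -2, -1, -1, 10]:

Scanning through the array:
Position 1 (value -10): max_ending_here = -1, max_so_far = 9
Position 2 (value -2): max_ending_here = -2, max_so_far = 9
Position 3 (value -1): max_ending_here = -1, max_so_far = 9
Position 4 (value -1): max_ending_here = -1, max_so_far = 9
Position 5 (value 10): max_ending_here = 10, max_so_far = 10

Maximum subarray: [10]
Maximum sum: 10

The maximum subarray is [10] with sum 10. This subarray runs from index 5 to index 5.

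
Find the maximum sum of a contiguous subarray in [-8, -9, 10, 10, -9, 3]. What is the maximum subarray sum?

Using Kadane's algorithm on [-8, -9, 10, 10, -9, 3]:

Scanning through the array:
Position 1 (value -9): max_ending_here = -9, max_so_far = -8
Position 2 (value 10): max_ending_here = 10, max_so_far = 10
Position 3 (value 10): max_ending_here = 20, max_so_far = 20
Position 4 (value -9): max_ending_here = 11, max_so_far = 20
Position 5 (value 3): max_ending_here = 14, max_so_far = 20

Maximum subarray: [10, 10]
Maximum sum: 20

The maximum subarray is [10, 10] with sum 20. This subarray runs from index 2 to index 3.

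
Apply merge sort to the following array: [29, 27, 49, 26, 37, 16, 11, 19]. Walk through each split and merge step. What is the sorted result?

Merge sort trace:

Split: [29, 27, 49, 26, 37, 16, 11, 19] -> [29, 27, 49, 26] and [37, 16, 11, 19]
  Split: [29, 27, 49, 26] -> [29, 27] and [49, 26]
    Split: [29, 27] -> [29] and [27]
    Merge: [29] + [27] -> [27, 29]
    Split: [49, 26] -> [49] and [26]
    Merge: [49] + [26] -> [26, 49]
  Merge: [27, 29] + [26, 49] -> [26, 27, 29, 49]
  Split: [37, 16, 11, 19] -> [37, 16] and [11, 19]
    Split: [37, 16] -> [37] and [16]
    Merge: [37] + [16] -> [16, 37]
    Split: [11, 19] -> [11] and [19]
    Merge: [11] + [19] -> [11, 19]
  Merge: [16, 37] + [11, 19] -> [11, 16, 19, 37]
Merge: [26, 27, 29, 49] + [11, 16, 19, 37] -> [11, 16, 19, 26, 27, 29, 37, 49]

Final sorted array: [11, 16, 19, 26, 27, 29, 37, 49]

The merge sort proceeds by recursively splitting the array and merging sorted halves.
After all merges, the sorted array is [11, 16, 19, 26, 27, 29, 37, 49].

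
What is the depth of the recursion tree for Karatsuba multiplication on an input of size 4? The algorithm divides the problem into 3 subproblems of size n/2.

For divide and conquer with division factor 2:

Problem sizes at each level:
Level 0: 4
Level 1: 2
Level 2: 1

The root is level 0 and the size-1 base case is level 2 (the tree spans levels 0 through 2, i.e. 3 levels counting the root), so the depth is the number of divisions: log_2(4) = 2

The recursion tree depth is log_2(4) = 2. At each level, the problem size is divided by 2, so it takes 2 divisions to reduce to a base case of size 1. The algorithm makes 3 recursive calls at each level.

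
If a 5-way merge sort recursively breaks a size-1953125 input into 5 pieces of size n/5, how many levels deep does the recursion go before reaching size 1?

For divide and conquer with division factor 5:

Problem sizes at each level:
Level 0: 1953125
Level 1: 390625
Level 2: 78125
Level 3: 15625
Level 4: 3125
Level 5: 625
Level 6: 125
Level 7: 25
Level 8: 5
Level 9: 1

The root is level 0 and the size-1 base case is level 9 (the tree spans levels 0 through 9, i.e. 10 levels counting the root), so the depth is the number of divisions: log_5(1953125) = 9

The recursion tree depth is log_5(1953125) = 9. At each level, the problem size is divided by 5, so it takes 9 divisions to reduce to a base case of size 1. The algorithm makes 5 recursive calls at each level.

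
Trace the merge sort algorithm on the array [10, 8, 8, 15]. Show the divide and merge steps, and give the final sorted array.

Merge sort trace:

Split: [10, 8, 8, 15] -> [10, 8] and [8, 15]
  Split: [10, 8] -> [10] and [8]
  Merge: [10] + [8] -> [8, 10]
  Split: [8, 15] -> [8] and [15]
  Merge: [8] + [15] -> [8, 15]
Merge: [8, 10] + [8, 15] -> [8, 8, 10, 15]

Final sorted array: [8, 8, 10, 15]

The merge sort proceeds by recursively splitting the array and merging sorted halves.
After all merges, the sorted array is [8, 8, 10, 15].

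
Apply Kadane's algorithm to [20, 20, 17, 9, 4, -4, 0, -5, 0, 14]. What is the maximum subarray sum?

Using Kadane's algorithm on [20, 20, 17, 9, 4, -4, 0, -5, 0, 14]:

Scanning through the array:
Position 1 (value 20): max_ending_here = 40, max_so_far = 40
Position 2 (value 17): max_ending_here = 57, max_so_far = 57
Position 3 (value 9): max_ending_here = 66, max_so_far = 66
Position 4 (value 4): max_ending_here = 70, max_so_far = 70
Position 5 (value -4): max_ending_here = 66, max_so_far = 70
Position 6 (value 0): max_ending_here = 66, max_so_far = 70
Position 7 (value -5): max_ending_here = 61, max_so_far = 70
Position 8 (value 0): max_ending_here = 61, max_so_far = 70
Position 9 (value 14): max_ending_here = 75, max_so_far = 75

Maximum subarray: [20, 20, 17, 9, 4, -4, 0, -5, 0, 14]
Maximum sum: 75

The maximum subarray is [20, 20, 17, 9, 4, -4, 0, -5, 0, 14] with sum 75. This subarray runs from index 0 to index 9.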